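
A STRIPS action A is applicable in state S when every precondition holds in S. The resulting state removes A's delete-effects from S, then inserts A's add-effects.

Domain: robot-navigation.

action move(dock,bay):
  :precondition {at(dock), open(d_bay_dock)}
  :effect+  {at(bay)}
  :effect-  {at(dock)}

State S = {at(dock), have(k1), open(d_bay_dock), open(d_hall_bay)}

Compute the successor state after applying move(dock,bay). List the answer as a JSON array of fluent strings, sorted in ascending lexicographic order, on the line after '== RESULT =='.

Progress:
  pre ⊆ S: {at(dock), open(d_bay_dock)} ⊆ S  — applicable
  S \ del = {have(k1), open(d_bay_dock), open(d_hall_bay)}
  ∪ add   = {at(bay), have(k1), open(d_bay_dock), open(d_hall_bay)}

== RESULT ==
["at(bay)", "have(k1)", "open(d_bay_dock)", "open(d_hall_bay)"]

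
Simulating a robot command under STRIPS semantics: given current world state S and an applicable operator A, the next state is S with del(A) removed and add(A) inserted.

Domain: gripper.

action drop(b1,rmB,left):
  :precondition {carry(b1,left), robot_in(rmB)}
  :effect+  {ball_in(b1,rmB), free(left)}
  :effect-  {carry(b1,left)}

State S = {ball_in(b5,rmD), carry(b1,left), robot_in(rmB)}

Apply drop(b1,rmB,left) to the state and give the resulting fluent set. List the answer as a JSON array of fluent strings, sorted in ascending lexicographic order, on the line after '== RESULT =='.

Progress:
  pre ⊆ S: {carry(b1,left), robot_in(rmB)} ⊆ S  — applicable
  S \ del = {ball_in(b5,rmD), robot_in(rmB)}
  ∪ add   = {ball_in(b1,rmB), ball_in(b5,rmD), free(left), robot_in(rmB)}

== RESULT ==
["ball_in(b1,rmB)", "ball_in(b5,rmD)", "free(left)", "robot_in(rmB)"]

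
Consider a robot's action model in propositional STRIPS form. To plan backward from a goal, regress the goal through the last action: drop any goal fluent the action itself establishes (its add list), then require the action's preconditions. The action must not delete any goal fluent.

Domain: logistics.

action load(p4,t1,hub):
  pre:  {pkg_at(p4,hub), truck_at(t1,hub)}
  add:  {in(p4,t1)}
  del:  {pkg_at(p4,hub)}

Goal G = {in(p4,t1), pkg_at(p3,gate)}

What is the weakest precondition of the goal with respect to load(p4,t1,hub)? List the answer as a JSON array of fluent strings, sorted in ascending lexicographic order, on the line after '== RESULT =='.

Compute (G \ add) ∪ pre:
  G ∩ del = {}  (empty — regression defined)
  G \ add = {in(p4,t1), pkg_at(p3,gate)} \ {in(p4,t1)} = {pkg_at(p3,gate)}
  ∪ pre   = {pkg_at(p3,gate)} ∪ {pkg_at(p4,hub), truck_at(t1,hub)}
          = {pkg_at(p3,gate), pkg_at(p4,hub), truck_at(t1,hub)}

== RESULT ==
["pkg_at(p3,gate)", "pkg_at(p4,hub)", "truck_at(t1,hub)"]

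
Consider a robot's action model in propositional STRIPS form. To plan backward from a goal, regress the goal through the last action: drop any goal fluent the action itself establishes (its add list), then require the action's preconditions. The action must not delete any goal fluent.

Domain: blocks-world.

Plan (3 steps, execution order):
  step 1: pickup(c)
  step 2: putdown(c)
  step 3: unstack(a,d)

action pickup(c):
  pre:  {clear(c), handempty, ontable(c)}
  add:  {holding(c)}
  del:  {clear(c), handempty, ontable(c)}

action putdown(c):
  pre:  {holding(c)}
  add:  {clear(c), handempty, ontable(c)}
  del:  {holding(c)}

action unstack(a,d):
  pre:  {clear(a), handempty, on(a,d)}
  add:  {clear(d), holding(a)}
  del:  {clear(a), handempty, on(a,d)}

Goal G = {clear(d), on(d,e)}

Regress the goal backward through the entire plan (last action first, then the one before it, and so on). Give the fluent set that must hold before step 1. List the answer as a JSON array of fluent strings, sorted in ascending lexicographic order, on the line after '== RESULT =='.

Work backward from the goal:
  through step 3 (unstack(a,d)): drop {clear(d)}, keep {on(d,e)}, require {clear(a), handempty, on(a,d)}
    → {clear(a), handempty, on(a,d), on(d,e)}
  through step 2 (putdown(c)): drop {handempty}, keep {clear(a), on(a,d), on(d,e)}, require {holding(c)}
    → {clear(a), holding(c), on(a,d), on(d,e)}
  through step 1 (pickup(c)): drop {holding(c)}, keep {clear(a), on(a,d), on(d,e)}, require {clear(c), handempty, ontable(c)}
    → {clear(a), clear(c), handempty, on(a,d), on(d,e), ontable(c)}

== RESULT ==
["clear(a)", "clear(c)", "handempty", "on(a,d)", "on(d,e)", "ontable(c)"]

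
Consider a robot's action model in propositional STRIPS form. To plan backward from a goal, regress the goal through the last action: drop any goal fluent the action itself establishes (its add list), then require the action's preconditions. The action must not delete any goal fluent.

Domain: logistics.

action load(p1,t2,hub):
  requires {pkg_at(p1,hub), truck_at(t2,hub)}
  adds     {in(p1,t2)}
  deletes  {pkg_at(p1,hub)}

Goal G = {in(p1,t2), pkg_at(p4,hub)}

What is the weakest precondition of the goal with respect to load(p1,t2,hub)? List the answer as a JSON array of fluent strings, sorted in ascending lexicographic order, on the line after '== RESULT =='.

Regress:
  G ∩ del = {}  (empty — regression defined)
  G \ add = {in(p1,t2), pkg_at(p4,hub)} \ {in(p1,t2)} = {pkg_at(p4,hub)}
  ∪ pre   = {pkg_at(p4,hub)} ∪ {pkg_at(p1,hub), truck_at(t2,hub)}
          = {pkg_at(p1,hub), pkg_at(p4,hub), truck_at(t2,hub)}

== RESULT ==
["pkg_at(p1,hub)", "pkg_at(p4,hub)", "truck_at(t2,hub)"]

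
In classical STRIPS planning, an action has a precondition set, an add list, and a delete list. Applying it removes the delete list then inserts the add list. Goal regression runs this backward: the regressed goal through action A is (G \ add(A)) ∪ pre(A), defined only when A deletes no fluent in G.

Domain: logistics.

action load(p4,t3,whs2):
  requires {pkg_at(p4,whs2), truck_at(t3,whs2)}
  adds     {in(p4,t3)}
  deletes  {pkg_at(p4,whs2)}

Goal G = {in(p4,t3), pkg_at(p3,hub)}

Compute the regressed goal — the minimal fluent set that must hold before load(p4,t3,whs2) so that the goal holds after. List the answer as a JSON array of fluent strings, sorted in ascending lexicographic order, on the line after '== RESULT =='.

Compute (G \ add) ∪ pre:
  G ∩ del = {}  (empty — regression defined)
  G \ add = {in(p4,t3), pkg_at(p3,hub)} \ {in(p4,t3)} = {pkg_at(p3,hub)}
  ∪ pre   = {pkg_at(p3,hub)} ∪ {pkg_at(p4,whs2), truck_at(t3,whs2)}
          = {pkg_at(p3,hub), pkg_at(p4,whs2), truck_at(t3,whs2)}

== RESULT ==
["pkg_at(p3,hub)", "pkg_at(p4,whs2)", "truck_at(t3,whs2)"]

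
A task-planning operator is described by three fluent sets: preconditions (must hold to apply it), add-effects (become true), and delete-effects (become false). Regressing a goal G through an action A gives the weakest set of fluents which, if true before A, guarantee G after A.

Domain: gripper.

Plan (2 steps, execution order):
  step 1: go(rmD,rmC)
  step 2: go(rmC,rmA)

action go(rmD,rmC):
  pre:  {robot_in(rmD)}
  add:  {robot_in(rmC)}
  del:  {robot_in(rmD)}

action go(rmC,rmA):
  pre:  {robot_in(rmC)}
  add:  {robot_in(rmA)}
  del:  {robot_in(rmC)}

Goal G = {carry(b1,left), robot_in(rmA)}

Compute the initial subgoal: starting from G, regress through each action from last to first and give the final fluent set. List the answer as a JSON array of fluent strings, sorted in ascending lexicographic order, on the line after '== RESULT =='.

Regress step by step:
  through step 2 (go(rmC,rmA)): drop {robot_in(rmA)}, keep {carry(b1,left)}, require {robot_in(rmC)}
    → {carry(b1,left), robot_in(rmC)}
  through step 1 (go(rmD,rmC)): drop {robot_in(rmC)}, keep {carry(b1,left)}, require {robot_in(rmD)}
    → {carry(b1,left), robot_in(rmD)}

== RESULT ==
["carry(b1,left)", "robot_in(rmD)"]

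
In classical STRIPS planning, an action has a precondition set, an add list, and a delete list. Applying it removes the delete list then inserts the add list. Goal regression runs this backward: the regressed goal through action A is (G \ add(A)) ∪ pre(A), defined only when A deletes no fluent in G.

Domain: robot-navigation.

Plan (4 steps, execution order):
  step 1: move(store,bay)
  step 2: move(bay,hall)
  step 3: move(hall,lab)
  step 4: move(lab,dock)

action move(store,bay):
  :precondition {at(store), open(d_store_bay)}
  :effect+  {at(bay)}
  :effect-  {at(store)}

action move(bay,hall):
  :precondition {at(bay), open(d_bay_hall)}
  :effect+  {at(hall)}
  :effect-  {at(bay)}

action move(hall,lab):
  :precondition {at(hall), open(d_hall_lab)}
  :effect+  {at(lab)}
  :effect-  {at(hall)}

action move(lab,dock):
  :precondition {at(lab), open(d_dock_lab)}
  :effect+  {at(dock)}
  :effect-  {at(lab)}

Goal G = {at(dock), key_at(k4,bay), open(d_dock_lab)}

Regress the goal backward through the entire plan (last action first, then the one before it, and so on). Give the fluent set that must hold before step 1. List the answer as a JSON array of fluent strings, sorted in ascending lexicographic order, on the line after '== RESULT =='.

Work backward from the goal:
  through step 4 (move(lab,dock)): drop {at(dock)}, keep {key_at(k4,bay), open(d_dock_lab)}, require {at(lab), open(d_dock_lab)}
    → {at(lab), key_at(k4,bay), open(d_dock_lab)}
  through step 3 (move(hall,lab)): drop {at(lab)}, keep {key_at(k4,bay), open(d_dock_lab)}, require {at(hall), open(d_hall_lab)}
    → {at(hall), key_at(k4,bay), open(d_dock_lab), open(d_hall_lab)}
  through step 2 (move(bay,hall)): drop {at(hall)}, keep {key_at(k4,bay), open(d_dock_lab), open(d_hall_lab)}, require {at(bay), open(d_bay_hall)}
    → {at(bay), key_at(k4,bay), open(d_bay_hall), open(d_dock_lab), open(d_hall_lab)}
  through step 1 (move(store,bay)): drop {at(bay)}, keep {key_at(k4,bay), open(d_bay_hall), open(d_dock_lab), open(d_hall_lab)}, require {at(store), open(d_store_bay)}
    → {at(store), key_at(k4,bay), open(d_bay_hall), open(d_dock_lab), open(d_hall_lab), open(d_store_bay)}

== RESULT ==
["at(store)", "key_at(k4,bay)", "open(d_bay_hall)", "open(d_dock_lab)", "open(d_hall_lab)", "open(d_store_bay)"]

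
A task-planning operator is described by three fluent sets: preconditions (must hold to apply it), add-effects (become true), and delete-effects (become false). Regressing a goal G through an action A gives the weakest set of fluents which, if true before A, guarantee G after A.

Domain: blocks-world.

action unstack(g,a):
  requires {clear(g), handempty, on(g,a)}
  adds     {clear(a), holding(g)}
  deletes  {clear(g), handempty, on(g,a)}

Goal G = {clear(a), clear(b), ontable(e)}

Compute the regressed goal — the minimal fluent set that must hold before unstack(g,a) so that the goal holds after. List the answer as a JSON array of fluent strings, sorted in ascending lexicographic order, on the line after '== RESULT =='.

Compute (G \ add) ∪ pre:
  G ∩ del = {}  (empty — regression defined)
  G \ add = {clear(a), clear(b), ontable(e)} \ {clear(a), holding(g)} = {clear(b), ontable(e)}
  ∪ pre   = {clear(b), ontable(e)} ∪ {clear(g), handempty, on(g,a)}
          = {clear(b), clear(g), handempty, on(g,a), ontable(e)}

== RESULT ==
["clear(b)", "clear(g)", "handempty", "on(g,a)", "ontable(e)"]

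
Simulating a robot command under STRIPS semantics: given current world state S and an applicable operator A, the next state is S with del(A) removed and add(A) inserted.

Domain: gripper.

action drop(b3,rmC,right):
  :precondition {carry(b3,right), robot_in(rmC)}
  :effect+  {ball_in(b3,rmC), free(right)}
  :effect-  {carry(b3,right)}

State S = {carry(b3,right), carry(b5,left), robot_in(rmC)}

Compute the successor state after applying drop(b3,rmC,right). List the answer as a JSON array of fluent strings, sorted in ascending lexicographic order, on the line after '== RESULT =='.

Progress:
  pre ⊆ S: {carry(b3,right), robot_in(rmC)} ⊆ S  — applicable
  S \ del = {carry(b5,left), robot_in(rmC)}
  ∪ add   = {ball_in(b3,rmC), carry(b5,left), free(right), robot_in(rmC)}

== RESULT ==
["ball_in(b3,rmC)", "carry(b5,left)", "free(right)", "robot_in(rmC)"]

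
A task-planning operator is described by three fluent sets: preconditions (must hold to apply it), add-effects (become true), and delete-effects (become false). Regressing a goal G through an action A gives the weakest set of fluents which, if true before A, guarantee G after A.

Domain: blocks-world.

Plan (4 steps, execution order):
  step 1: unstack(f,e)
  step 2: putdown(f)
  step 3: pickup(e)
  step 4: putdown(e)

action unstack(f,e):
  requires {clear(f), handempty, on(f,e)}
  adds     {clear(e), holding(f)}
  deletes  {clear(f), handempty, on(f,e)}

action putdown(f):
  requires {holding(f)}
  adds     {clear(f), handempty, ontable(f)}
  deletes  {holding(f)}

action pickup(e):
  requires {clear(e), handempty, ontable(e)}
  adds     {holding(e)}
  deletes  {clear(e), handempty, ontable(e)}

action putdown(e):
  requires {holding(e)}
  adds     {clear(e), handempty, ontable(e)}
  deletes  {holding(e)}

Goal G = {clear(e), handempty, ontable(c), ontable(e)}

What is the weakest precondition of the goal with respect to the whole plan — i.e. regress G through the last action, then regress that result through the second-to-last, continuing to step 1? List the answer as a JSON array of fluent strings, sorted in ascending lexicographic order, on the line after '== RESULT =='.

Regress step by step:
  through step 4 (putdown(e)): drop {clear(e), handempty, ontable(e)}, keep {ontable(c)}, require {holding(e)}
    → {holding(e), ontable(c)}
  through step 3 (pickup(e)): drop {holding(e)}, keep {ontable(c)}, require {clear(e), handempty, ontable(e)}
    → {clear(e), handempty, ontable(c), ontable(e)}
  through step 2 (putdown(f)): drop {handempty}, keep {clear(e), ontable(c), ontable(e)}, require {holding(f)}
    → {clear(e), holding(f), ontable(c), ontable(e)}
  through step 1 (unstack(f,e)): drop {clear(e), holding(f)}, keep {ontable(c), ontable(e)}, require {clear(f), handempty, on(f,e)}
    → {clear(f), handempty, on(f,e), ontable(c), ontable(e)}

== RESULT ==
["clear(f)", "handempty", "on(f,e)", "ontable(c)", "ontable(e)"]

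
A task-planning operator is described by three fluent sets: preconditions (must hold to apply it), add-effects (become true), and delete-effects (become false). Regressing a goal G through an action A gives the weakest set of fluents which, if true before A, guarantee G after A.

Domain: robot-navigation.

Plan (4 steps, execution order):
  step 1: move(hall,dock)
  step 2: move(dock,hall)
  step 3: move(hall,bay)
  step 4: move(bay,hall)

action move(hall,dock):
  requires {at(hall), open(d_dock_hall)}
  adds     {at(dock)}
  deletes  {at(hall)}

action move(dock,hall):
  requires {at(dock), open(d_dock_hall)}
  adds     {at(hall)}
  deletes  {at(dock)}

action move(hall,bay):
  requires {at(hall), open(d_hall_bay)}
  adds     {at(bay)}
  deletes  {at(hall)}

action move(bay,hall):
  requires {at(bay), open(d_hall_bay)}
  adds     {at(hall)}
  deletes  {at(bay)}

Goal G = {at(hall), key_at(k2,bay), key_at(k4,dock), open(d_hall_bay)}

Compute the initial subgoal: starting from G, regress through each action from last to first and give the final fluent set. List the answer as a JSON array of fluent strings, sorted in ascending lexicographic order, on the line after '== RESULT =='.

Work backward from the goal:
  through step 4 (move(bay,hall)): drop {at(hall)}, keep {key_at(k2,bay), key_at(k4,dock), open(d_hall_bay)}, require {at(bay), open(d_hall_bay)}
    → {at(bay), key_at(k2,bay), key_at(k4,dock), open(d_hall_bay)}
  through step 3 (move(hall,bay)): drop {at(bay)}, keep {key_at(k2,bay), key_at(k4,dock), open(d_hall_bay)}, require {at(hall), open(d_hall_bay)}
    → {at(hall), key_at(k2,bay), key_at(k4,dock), open(d_hall_bay)}
  through step 2 (move(dock,hall)): drop {at(hall)}, keep {key_at(k2,bay), key_at(k4,dock), open(d_hall_bay)}, require {at(dock), open(d_dock_hall)}
    → {at(dock), key_at(k2,bay), key_at(k4,dock), open(d_dock_hall), open(d_hall_bay)}
  through step 1 (move(hall,dock)): drop {at(dock)}, keep {key_at(k2,bay), key_at(k4,dock), open(d_dock_hall), open(d_hall_bay)}, require {at(hall), open(d_dock_hall)}
    → {at(hall), key_at(k2,bay), key_at(k4,dock), open(d_dock_hall), open(d_hall_bay)}

== RESULT ==
["at(hall)", "key_at(k2,bay)", "key_at(k4,dock)", "open(d_dock_hall)", "open(d_hall_bay)"]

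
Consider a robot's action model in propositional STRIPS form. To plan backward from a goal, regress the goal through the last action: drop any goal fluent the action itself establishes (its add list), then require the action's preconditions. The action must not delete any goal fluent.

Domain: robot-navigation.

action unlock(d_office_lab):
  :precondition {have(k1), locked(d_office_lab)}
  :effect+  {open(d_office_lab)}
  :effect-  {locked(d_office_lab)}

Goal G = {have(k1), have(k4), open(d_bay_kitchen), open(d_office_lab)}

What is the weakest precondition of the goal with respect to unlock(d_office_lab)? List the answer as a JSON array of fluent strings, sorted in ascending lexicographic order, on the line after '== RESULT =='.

Regress:
  G ∩ del = {}  (empty — regression defined)
  G \ add = {have(k1), have(k4), open(d_bay_kitchen), open(d_office_lab)} \ {open(d_office_lab)} = {have(k1), have(k4), open(d_bay_kitchen)}
  ∪ pre   = {have(k1), have(k4), open(d_bay_kitchen)} ∪ {have(k1), locked(d_office_lab)}
          = {have(k1), have(k4), locked(d_office_lab), open(d_bay_kitchen)}

== RESULT ==
["have(k1)", "have(k4)", "locked(d_office_lab)", "open(d_bay_kitchen)"]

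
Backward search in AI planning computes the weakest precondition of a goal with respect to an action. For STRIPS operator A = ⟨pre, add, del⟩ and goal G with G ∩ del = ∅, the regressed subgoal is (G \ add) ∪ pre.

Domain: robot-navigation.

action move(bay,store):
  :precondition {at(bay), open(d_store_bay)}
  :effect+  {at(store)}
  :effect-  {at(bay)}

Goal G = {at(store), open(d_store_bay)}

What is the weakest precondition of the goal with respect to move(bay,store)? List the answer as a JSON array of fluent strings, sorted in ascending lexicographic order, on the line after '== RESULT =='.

Regress:
  G ∩ del = {}  (empty — regression defined)
  G \ add = {at(store), open(d_store_bay)} \ {at(store)} = {open(d_store_bay)}
  ∪ pre   = {open(d_store_bay)} ∪ {at(bay), open(d_store_bay)}
          = {at(bay), open(d_store_bay)}

== RESULT ==
["at(bay)", "open(d_store_bay)"]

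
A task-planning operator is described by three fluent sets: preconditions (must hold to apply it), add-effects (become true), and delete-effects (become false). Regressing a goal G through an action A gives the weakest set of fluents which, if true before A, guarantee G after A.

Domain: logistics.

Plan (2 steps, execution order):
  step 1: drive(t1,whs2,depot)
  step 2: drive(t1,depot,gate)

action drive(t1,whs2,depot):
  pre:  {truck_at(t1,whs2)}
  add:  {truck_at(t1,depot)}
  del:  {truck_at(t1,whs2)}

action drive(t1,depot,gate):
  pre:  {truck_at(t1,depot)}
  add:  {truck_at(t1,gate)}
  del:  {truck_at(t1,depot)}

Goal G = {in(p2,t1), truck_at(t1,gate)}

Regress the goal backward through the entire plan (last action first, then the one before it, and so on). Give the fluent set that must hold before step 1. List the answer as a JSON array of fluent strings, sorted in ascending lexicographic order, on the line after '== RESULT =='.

Regress step by step:
  through step 2 (drive(t1,depot,gate)): drop {truck_at(t1,gate)}, keep {in(p2,t1)}, require {truck_at(t1,depot)}
    → {in(p2,t1), truck_at(t1,depot)}
  through step 1 (drive(t1,whs2,depot)): drop {truck_at(t1,depot)}, keep {in(p2,t1)}, require {truck_at(t1,whs2)}
    → {in(p2,t1), truck_at(t1,whs2)}

== RESULT ==
["in(p2,t1)", "truck_at(t1,whs2)"]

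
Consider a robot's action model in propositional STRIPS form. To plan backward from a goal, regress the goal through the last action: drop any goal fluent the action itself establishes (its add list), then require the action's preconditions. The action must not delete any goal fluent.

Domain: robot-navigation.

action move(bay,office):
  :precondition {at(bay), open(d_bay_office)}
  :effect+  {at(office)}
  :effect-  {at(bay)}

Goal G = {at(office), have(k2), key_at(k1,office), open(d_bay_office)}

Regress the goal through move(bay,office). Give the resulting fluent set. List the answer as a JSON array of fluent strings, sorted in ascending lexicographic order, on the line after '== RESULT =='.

Compute (G \ add) ∪ pre:
  G ∩ del = {}  (empty — regression defined)
  G \ add = {at(office), have(k2), key_at(k1,office), open(d_bay_office)} \ {at(office)} = {have(k2), key_at(k1,office), open(d_bay_office)}
  ∪ pre   = {have(k2), key_at(k1,office), open(d_bay_office)} ∪ {at(bay), open(d_bay_office)}
          = {at(bay), have(k2), key_at(k1,office), open(d_bay_office)}

== RESULT ==
["at(bay)", "have(k2)", "key_at(k1,office)", "open(d_bay_office)"]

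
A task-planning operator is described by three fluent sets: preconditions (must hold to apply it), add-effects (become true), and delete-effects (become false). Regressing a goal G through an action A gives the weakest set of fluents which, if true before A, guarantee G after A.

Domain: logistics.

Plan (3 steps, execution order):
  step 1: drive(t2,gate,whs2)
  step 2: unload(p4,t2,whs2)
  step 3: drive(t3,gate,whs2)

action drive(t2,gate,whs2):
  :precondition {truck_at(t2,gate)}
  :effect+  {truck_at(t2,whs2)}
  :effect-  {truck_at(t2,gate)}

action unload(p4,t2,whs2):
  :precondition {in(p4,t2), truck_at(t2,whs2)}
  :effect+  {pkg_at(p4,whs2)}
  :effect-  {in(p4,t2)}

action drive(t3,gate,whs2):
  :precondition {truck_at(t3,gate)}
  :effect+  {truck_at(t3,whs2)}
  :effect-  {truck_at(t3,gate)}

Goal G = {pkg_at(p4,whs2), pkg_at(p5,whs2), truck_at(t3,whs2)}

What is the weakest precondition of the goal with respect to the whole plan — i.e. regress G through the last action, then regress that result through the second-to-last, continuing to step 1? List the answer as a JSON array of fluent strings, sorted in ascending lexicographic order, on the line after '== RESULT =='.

Regress step by step:
  through step 3 (drive(t3,gate,whs2)): drop {truck_at(t3,whs2)}, keep {pkg_at(p4,whs2), pkg_at(p5,whs2)}, require {truck_at(t3,gate)}
    → {pkg_at(p4,whs2), pkg_at(p5,whs2), truck_at(t3,gate)}
  through step 2 (unload(p4,t2,whs2)): drop {pkg_at(p4,whs2)}, keep {pkg_at(p5,whs2), truck_at(t3,gate)}, require {in(p4,t2), truck_at(t2,whs2)}
    → {in(p4,t2), pkg_at(p5,whs2), truck_at(t2,whs2), truck_at(t3,gate)}
  through step 1 (drive(t2,gate,whs2)): drop {truck_at(t2,whs2)}, keep {in(p4,t2), pkg_at(p5,whs2), truck_at(t3,gate)}, require {truck_at(t2,gate)}
    → {in(p4,t2), pkg_at(p5,whs2), truck_at(t2,gate), truck_at(t3,gate)}

== RESULT ==
["in(p4,t2)", "pkg_at(p5,whs2)", "truck_at(t2,gate)", "truck_at(t3,gate)"]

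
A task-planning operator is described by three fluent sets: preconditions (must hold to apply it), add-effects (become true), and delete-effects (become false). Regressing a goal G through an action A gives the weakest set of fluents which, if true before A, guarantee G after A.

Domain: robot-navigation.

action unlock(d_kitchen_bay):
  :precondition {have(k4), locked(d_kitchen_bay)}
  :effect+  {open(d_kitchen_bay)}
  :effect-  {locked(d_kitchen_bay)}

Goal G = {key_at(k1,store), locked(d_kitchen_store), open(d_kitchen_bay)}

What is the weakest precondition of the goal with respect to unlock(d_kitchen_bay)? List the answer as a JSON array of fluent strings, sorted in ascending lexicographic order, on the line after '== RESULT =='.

Compute (G \ add) ∪ pre:
  G ∩ del = {}  (empty — regression defined)
  G \ add = {key_at(k1,store), locked(d_kitchen_store), open(d_kitchen_bay)} \ {open(d_kitchen_bay)} = {key_at(k1,store), locked(d_kitchen_store)}
  ∪ pre   = {key_at(k1,store), locked(d_kitchen_store)} ∪ {have(k4), locked(d_kitchen_bay)}
          = {have(k4), key_at(k1,store), locked(d_kitchen_bay), locked(d_kitchen_store)}

== RESULT ==
["have(k4)", "key_at(k1,store)", "locked(d_kitchen_bay)", "locked(d_kitchen_store)"]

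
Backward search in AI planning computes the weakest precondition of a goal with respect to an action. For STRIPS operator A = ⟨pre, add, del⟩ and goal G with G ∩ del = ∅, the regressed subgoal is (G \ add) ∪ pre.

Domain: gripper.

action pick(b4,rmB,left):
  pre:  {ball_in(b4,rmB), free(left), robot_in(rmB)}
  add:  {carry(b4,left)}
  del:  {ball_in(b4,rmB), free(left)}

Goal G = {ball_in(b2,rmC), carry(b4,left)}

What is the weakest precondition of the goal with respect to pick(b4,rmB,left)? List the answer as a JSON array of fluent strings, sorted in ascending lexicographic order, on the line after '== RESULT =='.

Compute (G \ add) ∪ pre:
  G ∩ del = {}  (empty — regression defined)
  G \ add = {ball_in(b2,rmC), carry(b4,left)} \ {carry(b4,left)} = {ball_in(b2,rmC)}
  ∪ pre   = {ball_in(b2,rmC)} ∪ {ball_in(b4,rmB), free(left), robot_in(rmB)}
          = {ball_in(b2,rmC), ball_in(b4,rmB), free(left), robot_in(rmB)}

== RESULT ==
["ball_in(b2,rmC)", "ball_in(b4,rmB)", "free(left)", "robot_in(rmB)"]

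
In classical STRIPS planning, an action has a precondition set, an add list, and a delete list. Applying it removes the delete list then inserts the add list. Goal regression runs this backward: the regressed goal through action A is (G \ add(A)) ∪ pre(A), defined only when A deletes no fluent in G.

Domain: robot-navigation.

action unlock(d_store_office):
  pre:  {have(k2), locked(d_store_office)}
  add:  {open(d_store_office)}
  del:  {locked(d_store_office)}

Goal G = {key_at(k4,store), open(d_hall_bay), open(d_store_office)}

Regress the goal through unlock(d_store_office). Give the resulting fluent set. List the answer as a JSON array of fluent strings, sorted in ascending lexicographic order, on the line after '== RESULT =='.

Regress:
  G ∩ del = {}  (empty — regression defined)
  G \ add = {key_at(k4,store), open(d_hall_bay), open(d_store_office)} \ {open(d_store_office)} = {key_at(k4,store), open(d_hall_bay)}
  ∪ pre   = {key_at(k4,store), open(d_hall_bay)} ∪ {have(k2), locked(d_store_office)}
          = {have(k2), key_at(k4,store), locked(d_store_office), open(d_hall_bay)}

== RESULT ==
["have(k2)", "key_at(k4,store)", "locked(d_store_office)", "open(d_hall_bay)"]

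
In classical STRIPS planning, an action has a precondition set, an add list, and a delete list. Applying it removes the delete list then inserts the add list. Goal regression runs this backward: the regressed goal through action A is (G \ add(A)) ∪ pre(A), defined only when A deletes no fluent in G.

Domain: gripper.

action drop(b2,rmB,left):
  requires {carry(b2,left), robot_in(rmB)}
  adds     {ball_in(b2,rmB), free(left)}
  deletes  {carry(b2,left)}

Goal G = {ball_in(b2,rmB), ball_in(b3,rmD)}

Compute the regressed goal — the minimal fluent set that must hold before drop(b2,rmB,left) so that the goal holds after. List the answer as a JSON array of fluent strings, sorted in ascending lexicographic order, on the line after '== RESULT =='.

Compute (G \ add) ∪ pre:
  G ∩ del = {}  (empty — regression defined)
  G \ add = {ball_in(b2,rmB), ball_in(b3,rmD)} \ {ball_in(b2,rmB), free(left)} = {ball_in(b3,rmD)}
  ∪ pre   = {ball_in(b3,rmD)} ∪ {carry(b2,left), robot_in(rmB)}
          = {ball_in(b3,rmD), carry(b2,left), robot_in(rmB)}

== RESULT ==
["ball_in(b3,rmD)", "carry(b2,left)", "robot_in(rmB)"]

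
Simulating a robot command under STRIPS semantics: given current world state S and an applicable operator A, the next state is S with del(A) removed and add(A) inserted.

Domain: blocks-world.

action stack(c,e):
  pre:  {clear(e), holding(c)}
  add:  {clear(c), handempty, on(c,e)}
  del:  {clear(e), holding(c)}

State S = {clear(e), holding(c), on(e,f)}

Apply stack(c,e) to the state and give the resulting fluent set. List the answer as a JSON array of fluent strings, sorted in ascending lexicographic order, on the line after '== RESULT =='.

Progress:
  pre ⊆ S: {clear(e), holding(c)} ⊆ S  — applicable
  S \ del = {on(e,f)}
  ∪ add   = {clear(c), handempty, on(c,e), on(e,f)}

== RESULT ==
["clear(c)", "handempty", "on(c,e)", "on(e,f)"]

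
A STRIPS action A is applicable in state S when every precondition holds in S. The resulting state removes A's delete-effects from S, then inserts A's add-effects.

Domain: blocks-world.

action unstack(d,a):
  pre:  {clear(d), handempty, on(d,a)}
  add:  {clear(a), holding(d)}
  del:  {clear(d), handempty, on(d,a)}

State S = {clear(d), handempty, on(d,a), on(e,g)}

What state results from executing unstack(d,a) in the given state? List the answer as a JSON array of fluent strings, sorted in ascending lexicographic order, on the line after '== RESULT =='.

Compute (S \ del) ∪ add:
  pre ⊆ S: {clear(d), handempty, on(d,a)} ⊆ S  — applicable
  S \ del = {on(e,g)}
  ∪ add   = {clear(a), holding(d), on(e,g)}

== RESULT ==
["clear(a)", "holding(d)", "on(e,g)"]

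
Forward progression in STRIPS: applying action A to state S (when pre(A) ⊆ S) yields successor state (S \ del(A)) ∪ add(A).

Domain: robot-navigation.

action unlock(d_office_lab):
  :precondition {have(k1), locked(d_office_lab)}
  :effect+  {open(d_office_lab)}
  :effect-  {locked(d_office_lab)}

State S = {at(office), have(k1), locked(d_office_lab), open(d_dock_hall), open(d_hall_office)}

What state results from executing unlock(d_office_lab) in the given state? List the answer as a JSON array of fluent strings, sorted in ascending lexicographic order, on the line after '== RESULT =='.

Progress:
  pre ⊆ S: {have(k1), locked(d_office_lab)} ⊆ S  — applicable
  S \ del = {at(office), have(k1), open(d_dock_hall), open(d_hall_office)}
  ∪ add   = {at(office), have(k1), open(d_dock_hall), open(d_hall_office), open(d_office_lab)}

== RESULT ==
["at(office)", "have(k1)", "open(d_dock_hall)", "open(d_hall_office)", "open(d_office_lab)"]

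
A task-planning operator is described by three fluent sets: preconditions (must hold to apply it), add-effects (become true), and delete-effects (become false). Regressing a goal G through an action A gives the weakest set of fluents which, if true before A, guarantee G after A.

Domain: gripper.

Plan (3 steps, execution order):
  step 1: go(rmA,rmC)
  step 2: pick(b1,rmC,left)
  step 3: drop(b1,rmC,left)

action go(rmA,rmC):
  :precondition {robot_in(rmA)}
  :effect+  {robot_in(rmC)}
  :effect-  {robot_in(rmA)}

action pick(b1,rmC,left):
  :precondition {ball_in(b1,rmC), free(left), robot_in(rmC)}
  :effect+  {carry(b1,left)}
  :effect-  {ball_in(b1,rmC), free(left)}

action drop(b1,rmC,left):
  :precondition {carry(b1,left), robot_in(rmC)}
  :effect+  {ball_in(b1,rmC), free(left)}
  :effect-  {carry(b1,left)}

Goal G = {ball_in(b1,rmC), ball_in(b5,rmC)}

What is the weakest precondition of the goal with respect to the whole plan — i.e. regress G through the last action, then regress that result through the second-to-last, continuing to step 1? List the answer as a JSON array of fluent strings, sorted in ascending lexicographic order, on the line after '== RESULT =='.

Regress step by step:
  through step 3 (drop(b1,rmC,left)): drop {ball_in(b1,rmC)}, keep {ball_in(b5,rmC)}, require {carry(b1,left), robot_in(rmC)}
    → {ball_in(b5,rmC), carry(b1,left), robot_in(rmC)}
  through step 2 (pick(b1,rmC,left)): drop {carry(b1,left)}, keep {ball_in(b5,rmC), robot_in(rmC)}, require {ball_in(b1,rmC), free(left), robot_in(rmC)}
    → {ball_in(b1,rmC), ball_in(b5,rmC), free(left), robot_in(rmC)}
  through step 1 (go(rmA,rmC)): drop {robot_in(rmC)}, keep {ball_in(b1,rmC), ball_in(b5,rmC), free(left)}, require {robot_in(rmA)}
    → {ball_in(b1,rmC), ball_in(b5,rmC), free(left), robot_in(rmA)}

== RESULT ==
["ball_in(b1,rmC)", "ball_in(b5,rmC)", "free(left)", "robot_in(rmA)"]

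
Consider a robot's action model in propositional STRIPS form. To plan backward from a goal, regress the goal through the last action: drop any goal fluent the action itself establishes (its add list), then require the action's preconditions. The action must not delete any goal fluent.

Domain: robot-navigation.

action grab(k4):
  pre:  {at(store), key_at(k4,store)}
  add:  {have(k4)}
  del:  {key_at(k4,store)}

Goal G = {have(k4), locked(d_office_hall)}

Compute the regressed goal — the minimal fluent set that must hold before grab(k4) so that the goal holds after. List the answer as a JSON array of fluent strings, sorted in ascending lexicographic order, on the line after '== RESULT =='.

Compute (G \ add) ∪ pre:
  G ∩ del = {}  (empty — regression defined)
  G \ add = {have(k4), locked(d_office_hall)} \ {have(k4)} = {locked(d_office_hall)}
  ∪ pre   = {locked(d_office_hall)} ∪ {at(store), key_at(k4,store)}
          = {at(store), key_at(k4,store), locked(d_office_hall)}

== RESULT ==
["at(store)", "key_at(k4,store)", "locked(d_office_hall)"]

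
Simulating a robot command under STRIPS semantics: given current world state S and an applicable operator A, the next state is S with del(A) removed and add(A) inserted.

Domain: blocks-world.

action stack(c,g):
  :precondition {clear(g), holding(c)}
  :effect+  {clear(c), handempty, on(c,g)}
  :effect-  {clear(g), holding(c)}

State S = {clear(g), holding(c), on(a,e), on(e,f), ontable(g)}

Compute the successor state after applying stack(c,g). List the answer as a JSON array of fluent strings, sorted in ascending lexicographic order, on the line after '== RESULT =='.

Progress:
  pre ⊆ S: {clear(g), holding(c)} ⊆ S  — applicable
  S \ del = {on(a,e), on(e,f), ontable(g)}
  ∪ add   = {clear(c), handempty, on(a,e), on(c,g), on(e,f), ontable(g)}

== RESULT ==
["clear(c)", "handempty", "on(a,e)", "on(c,g)", "on(e,f)", "ontable(g)"]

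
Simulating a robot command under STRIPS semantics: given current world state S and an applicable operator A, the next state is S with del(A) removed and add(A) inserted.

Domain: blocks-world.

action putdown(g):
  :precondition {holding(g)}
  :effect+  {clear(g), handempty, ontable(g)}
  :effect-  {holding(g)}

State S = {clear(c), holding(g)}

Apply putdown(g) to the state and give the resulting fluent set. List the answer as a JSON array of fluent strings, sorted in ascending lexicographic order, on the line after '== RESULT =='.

Progress:
  pre ⊆ S: {holding(g)} ⊆ S  — applicable
  S \ del = {clear(c)}
  ∪ add   = {clear(c), clear(g), handempty, ontable(g)}

== RESULT ==
["clear(c)", "clear(g)", "handempty", "ontable(g)"]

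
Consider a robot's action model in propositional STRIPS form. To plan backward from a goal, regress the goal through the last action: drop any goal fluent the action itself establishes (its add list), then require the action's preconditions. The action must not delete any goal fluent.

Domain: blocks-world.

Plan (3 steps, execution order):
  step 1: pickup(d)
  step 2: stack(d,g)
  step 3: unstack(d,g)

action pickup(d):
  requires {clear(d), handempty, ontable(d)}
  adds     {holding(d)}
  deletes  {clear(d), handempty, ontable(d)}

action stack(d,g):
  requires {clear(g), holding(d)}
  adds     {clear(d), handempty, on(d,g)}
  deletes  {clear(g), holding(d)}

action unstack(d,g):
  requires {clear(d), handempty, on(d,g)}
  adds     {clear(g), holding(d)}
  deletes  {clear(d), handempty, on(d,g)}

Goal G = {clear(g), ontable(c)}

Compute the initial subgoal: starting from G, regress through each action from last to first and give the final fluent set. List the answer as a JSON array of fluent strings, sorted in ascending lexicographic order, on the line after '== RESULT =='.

Regress step by step:
  through step 3 (unstack(d,g)): drop {clear(g)}, keep {ontable(c)}, require {clear(d), handempty, on(d,g)}
    → {clear(d), handempty, on(d,g), ontable(c)}
  through step 2 (stack(d,g)): drop {clear(d), handempty, on(d,g)}, keep {ontable(c)}, require {clear(g), holding(d)}
    → {clear(g), holding(d), ontable(c)}
  through step 1 (pickup(d)): drop {holding(d)}, keep {clear(g), ontable(c)}, require {clear(d), handempty, ontable(d)}
    → {clear(d), clear(g), handempty, ontable(c), ontable(d)}

== RESULT ==
["clear(d)", "clear(g)", "handempty", "ontable(c)", "ontable(d)"]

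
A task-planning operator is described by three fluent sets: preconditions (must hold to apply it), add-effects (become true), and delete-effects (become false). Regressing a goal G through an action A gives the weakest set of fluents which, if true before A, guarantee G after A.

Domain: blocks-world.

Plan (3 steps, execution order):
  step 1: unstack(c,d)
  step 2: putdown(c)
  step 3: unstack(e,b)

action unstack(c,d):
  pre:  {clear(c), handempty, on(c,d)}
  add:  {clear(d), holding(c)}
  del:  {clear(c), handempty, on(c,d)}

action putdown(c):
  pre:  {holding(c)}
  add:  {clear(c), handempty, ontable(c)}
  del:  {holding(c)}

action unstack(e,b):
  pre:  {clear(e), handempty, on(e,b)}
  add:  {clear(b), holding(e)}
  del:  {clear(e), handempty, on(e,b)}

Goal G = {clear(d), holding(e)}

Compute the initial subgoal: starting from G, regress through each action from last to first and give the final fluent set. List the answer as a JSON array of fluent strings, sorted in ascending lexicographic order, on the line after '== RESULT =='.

Regress step by step:
  through step 3 (unstack(e,b)): drop {holding(e)}, keep {clear(d)}, require {clear(e), handempty, on(e,b)}
    → {clear(d), clear(e), handempty, on(e,b)}
  through step 2 (putdown(c)): drop {handempty}, keep {clear(d), clear(e), on(e,b)}, require {holding(c)}
    → {clear(d), clear(e), holding(c), on(e,b)}
  through step 1 (unstack(c,d)): drop {clear(d), holding(c)}, keep {clear(e), on(e,b)}, require {clear(c), handempty, on(c,d)}
    → {clear(c), clear(e), handempty, on(c,d), on(e,b)}

== RESULT ==
["clear(c)", "clear(e)", "handempty", "on(c,d)", "on(e,b)"]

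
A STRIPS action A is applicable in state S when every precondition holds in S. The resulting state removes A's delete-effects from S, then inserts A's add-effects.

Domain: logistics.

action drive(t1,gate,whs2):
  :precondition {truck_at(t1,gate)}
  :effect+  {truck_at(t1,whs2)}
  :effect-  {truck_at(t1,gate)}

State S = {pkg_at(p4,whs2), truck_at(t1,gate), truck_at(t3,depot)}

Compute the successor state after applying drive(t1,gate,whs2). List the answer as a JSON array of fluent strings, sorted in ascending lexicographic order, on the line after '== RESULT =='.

Progress:
  pre ⊆ S: {truck_at(t1,gate)} ⊆ S  — applicable
  S \ del = {pkg_at(p4,whs2), truck_at(t3,depot)}
  ∪ add   = {pkg_at(p4,whs2), truck_at(t1,whs2), truck_at(t3,depot)}

== RESULT ==
["pkg_at(p4,whs2)", "truck_at(t1,whs2)", "truck_at(t3,depot)"]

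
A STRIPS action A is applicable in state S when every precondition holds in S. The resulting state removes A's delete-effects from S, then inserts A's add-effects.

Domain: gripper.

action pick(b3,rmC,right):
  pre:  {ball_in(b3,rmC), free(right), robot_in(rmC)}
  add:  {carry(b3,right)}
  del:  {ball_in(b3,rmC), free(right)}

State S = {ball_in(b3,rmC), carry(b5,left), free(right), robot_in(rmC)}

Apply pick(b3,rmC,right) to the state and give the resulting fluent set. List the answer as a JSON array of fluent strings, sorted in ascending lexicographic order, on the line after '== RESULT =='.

Progress:
  pre ⊆ S: {ball_in(b3,rmC), free(right), robot_in(rmC)} ⊆ S  — applicable
  S \ del = {carry(b5,left), robot_in(rmC)}
  ∪ add   = {carry(b3,right), carry(b5,left), robot_in(rmC)}

== RESULT ==
["carry(b3,right)", "carry(b5,left)", "robot_in(rmC)"]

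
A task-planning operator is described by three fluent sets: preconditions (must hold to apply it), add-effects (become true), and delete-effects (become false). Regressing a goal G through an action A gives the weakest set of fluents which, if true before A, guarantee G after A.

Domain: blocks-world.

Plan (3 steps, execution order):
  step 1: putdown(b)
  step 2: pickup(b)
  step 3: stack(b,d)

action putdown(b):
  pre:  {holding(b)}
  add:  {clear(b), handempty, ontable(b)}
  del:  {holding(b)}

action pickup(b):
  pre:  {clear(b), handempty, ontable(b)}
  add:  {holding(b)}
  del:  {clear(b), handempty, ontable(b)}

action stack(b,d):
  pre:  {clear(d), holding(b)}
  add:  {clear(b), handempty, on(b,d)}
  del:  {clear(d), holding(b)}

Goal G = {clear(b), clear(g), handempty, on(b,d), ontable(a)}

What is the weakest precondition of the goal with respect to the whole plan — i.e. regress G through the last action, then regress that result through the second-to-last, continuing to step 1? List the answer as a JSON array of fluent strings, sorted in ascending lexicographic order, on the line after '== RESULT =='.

Work backward from the goal:
  through step 3 (stack(b,d)): drop {clear(b), handempty, on(b,d)}, keep {clear(g), ontable(a)}, require {clear(d), holding(b)}
    → {clear(d), clear(g), holding(b), ontable(a)}
  through step 2 (pickup(b)): drop {holding(b)}, keep {clear(d), clear(g), ontable(a)}, require {clear(b), handempty, ontable(b)}
    → {clear(b), clear(d), clear(g), handempty, ontable(a), ontable(b)}
  through step 1 (putdown(b)): drop {clear(b), handempty, ontable(b)}, keep {clear(d), clear(g), ontable(a)}, require {holding(b)}
    → {clear(d), clear(g), holding(b), ontable(a)}

== RESULT ==
["clear(d)", "clear(g)", "holding(b)", "ontable(a)"]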